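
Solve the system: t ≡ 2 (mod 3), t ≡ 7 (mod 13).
M = 3 × 13 = 39. M₁ = 13, y₁ ≡ 1 (mod 3). M₂ = 3, y₂ ≡ 9 (mod 13). t = 2×13×1 + 7×3×9 ≡ 20 (mod 39)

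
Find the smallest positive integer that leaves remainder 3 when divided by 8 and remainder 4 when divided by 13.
M = 8 × 13 = 104. M₁ = 13, y₁ ≡ 5 (mod 8). M₂ = 8, y₂ ≡ 5 (mod 13). x = 3×13×5 + 4×8×5 ≡ 43 (mod 104). The smallest positive such number is 43.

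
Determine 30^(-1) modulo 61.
30^(-1) ≡ 59 (mod 61). Verification: 30 × 59 = 1770 ≡ 1 (mod 61)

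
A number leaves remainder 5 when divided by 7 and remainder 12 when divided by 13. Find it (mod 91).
M = 7 × 13 = 91. M₁ = 13, y₁ ≡ 6 (mod 7). M₂ = 7, y₂ ≡ 2 (mod 13). x = 5×13×6 + 12×7×2 ≡ 12 (mod 91)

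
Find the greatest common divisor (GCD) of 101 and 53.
1

Using the Euclidean algorithm:
101 = 1 × 53 + 48
53 = 1 × 48 + 5
48 = 9 × 5 + 3
5 = 1 × 3 + 2
3 = 1 × 2 + 1
2 = 2 × 1 + 0

GCD(101, 53) = 1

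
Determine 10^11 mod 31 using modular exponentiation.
Using repeated squaring. 11 = 8 + 2 + 1 (binary 1011). Repeated squaring mod 31: 10^1 ≡ 10; 10^2 ≡ 10² = 100 ≡ 7; 10^4 ≡ 7² = 49 ≡ 18; 10^8 ≡ 18² = 324 ≡ 14. Multiply: 10^11 = 10^8 × 10^2 × 10^1 ≡ 14 × 7 × 10 (mod 31): 14 × 7 = 98 ≡ 5; 5 × 10 = 50 ≡ 19. So 10^11 ≡ 19 (mod 31).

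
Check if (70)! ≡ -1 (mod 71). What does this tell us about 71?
(70)! mod 71 = 70. Since this equals -1 (mod 71), Wilson confirms 71 is prime.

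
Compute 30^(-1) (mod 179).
30^(-1) ≡ 6 (mod 179). Verification: 30 × 6 = 180 ≡ 1 (mod 179)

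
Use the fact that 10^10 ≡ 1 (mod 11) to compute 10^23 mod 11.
By Fermat: 10^{10} ≡ 1 (mod 11). 23 = 2×10 + 3. So 10^{23} ≡ 10^{3} ≡ 10 (mod 11)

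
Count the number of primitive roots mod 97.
Number of primitive roots mod 97 = φ(96) = 32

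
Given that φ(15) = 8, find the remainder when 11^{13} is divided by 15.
By Euler: 11^{8} ≡ 1 (mod 15) since gcd(11, 15) = 1. 13 = 1×8 + 5. So 11^{13} ≡ 11^{5} ≡ 11 (mod 15)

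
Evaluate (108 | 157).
(108/157) = 108^{78} mod 157 = 1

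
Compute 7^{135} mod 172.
171

Using successive squaring:
Binary expansion of 135: 10000111
Powers of 7 mod 172 (each is the square of the previous):
  7^1 ≡ 7 (mod 172)
  7^2 ≡ 7² = 49 ≡ 49 (mod 172)
  7^4 ≡ 49² = 2401 ≡ 165 (mod 172)
  7^8 ≡ 165² = 27225 ≡ 49 (mod 172)
  7^16 ≡ 49² = 2401 ≡ 165 (mod 172)
  7^32 ≡ 165² = 27225 ≡ 49 (mod 172)
  7^64 ≡ 49² = 2401 ≡ 165 (mod 172)
  7^128 ≡ 165² = 27225 ≡ 49 (mod 172)
135 = 128 + 4 + 2 + 1, so 7^135 = 7^128 × 7^4 × 7^2 × 7^1 ≡ 49 × 165 × 49 × 7 (mod 172)
Multiplying step by step:
  49 × 165 = 8085 ≡ 1 (mod 172)
  1 × 49 = 49 ≡ 49 (mod 172)
  49 × 7 = 343 ≡ 171 (mod 172)
Result: 7^135 ≡ 171 (mod 172)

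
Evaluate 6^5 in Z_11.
5 = 4 + 1 (binary 101). Repeated squaring mod 11: 6^1 ≡ 6; 6^2 ≡ 6² = 36 ≡ 3; 6^4 ≡ 3² = 9 ≡ 9. Multiply: 6^5 = 6^4 × 6^1 ≡ 9 × 6 (mod 11): 9 × 6 = 54 ≡ 10. So 6^5 ≡ 10 (mod 11).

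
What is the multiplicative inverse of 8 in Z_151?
8^(-1) ≡ 19 (mod 151). Verification: 8 × 19 = 152 ≡ 1 (mod 151)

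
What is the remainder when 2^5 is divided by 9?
5 = 4 + 1 (binary 101). Repeated squaring mod 9: 2^1 ≡ 2; 2^2 ≡ 2² = 4 ≡ 4; 2^4 ≡ 4² = 16 ≡ 7. Multiply: 2^5 = 2^4 × 2^1 ≡ 7 × 2 (mod 9): 7 × 2 = 14 ≡ 5. So 2^5 ≡ 5 (mod 9).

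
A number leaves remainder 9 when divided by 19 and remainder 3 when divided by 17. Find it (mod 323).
M = 19 × 17 = 323. M₁ = 17, y₁ ≡ 9 (mod 19). M₂ = 19, y₂ ≡ 9 (mod 17). k = 9×17×9 + 3×19×9 ≡ 275 (mod 323)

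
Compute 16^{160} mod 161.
142

Using successive squaring:
Binary expansion of 160: 10100000
Powers of 16 mod 161 (each is the square of the previous):
  16^1 ≡ 16 (mod 161)
  16^2 ≡ 16² = 256 ≡ 95 (mod 161)
  16^4 ≡ 95² = 9025 ≡ 9 (mod 161)
  16^8 ≡ 9² = 81 ≡ 81 (mod 161)
  16^16 ≡ 81² = 6561 ≡ 121 (mod 161)
  16^32 ≡ 121² = 14641 ≡ 151 (mod 161)
  16^64 ≡ 151² = 22801 ≡ 100 (mod 161)
  16^128 ≡ 100² = 10000 ≡ 18 (mod 161)
160 = 128 + 32, so 16^160 = 16^128 × 16^32 ≡ 18 × 151 (mod 161)
Multiplying step by step:
  18 × 151 = 2718 ≡ 142 (mod 161)
Result: 16^160 ≡ 142 (mod 161)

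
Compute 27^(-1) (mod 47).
27^(-1) ≡ 7 (mod 47). Verification: 27 × 7 = 189 ≡ 1 (mod 47)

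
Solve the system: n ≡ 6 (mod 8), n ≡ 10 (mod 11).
M = 8 × 11 = 88. M₁ = 11, y₁ ≡ 3 (mod 8). M₂ = 8, y₂ ≡ 7 (mod 11). n = 6×11×3 + 10×8×7 ≡ 54 (mod 88)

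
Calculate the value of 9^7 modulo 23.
7 = 4 + 2 + 1 (binary 111). Repeated squaring mod 23: 9^1 ≡ 9; 9^2 ≡ 9² = 81 ≡ 12; 9^4 ≡ 12² = 144 ≡ 6. Multiply: 9^7 = 9^4 × 9^2 × 9^1 ≡ 6 × 12 × 9 (mod 23): 6 × 12 = 72 ≡ 3; 3 × 9 = 27 ≡ 4. So 9^7 ≡ 4 (mod 23).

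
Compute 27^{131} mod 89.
56

Using successive squaring:
Binary expansion of 131: 10000011
Powers of 27 mod 89 (each is the square of the previous):
  27^1 ≡ 27 (mod 89)
  27^2 ≡ 27² = 729 ≡ 17 (mod 89)
  27^4 ≡ 17² = 289 ≡ 22 (mod 89)
  27^8 ≡ 22² = 484 ≡ 39 (mod 89)
  27^16 ≡ 39² = 1521 ≡ 8 (mod 89)
  27^32 ≡ 8² = 64 ≡ 64 (mod 89)
  27^64 ≡ 64² = 4096 ≡ 2 (mod 89)
  27^128 ≡ 2² = 4 ≡ 4 (mod 89)
131 = 128 + 2 + 1, so 27^131 = 27^128 × 27^2 × 27^1 ≡ 4 × 17 × 27 (mod 89)
Multiplying step by step:
  4 × 17 = 68 ≡ 68 (mod 89)
  68 × 27 = 1836 ≡ 56 (mod 89)
Result: 27^131 ≡ 56 (mod 89)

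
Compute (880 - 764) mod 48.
20

(880 - 764) = 116
116 mod 48 = 20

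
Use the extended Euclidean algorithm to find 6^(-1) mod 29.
Extended GCD: 6(5) + 29(-1) = 1. So 6^(-1) ≡ 5 ≡ 5 (mod 29). Verify: 6 × 5 = 30 ≡ 1 (mod 29)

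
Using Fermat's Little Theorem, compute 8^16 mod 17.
By Fermat's Little Theorem, 8^{16} ≡ 1 (mod 17) since 17 is prime and gcd(8, 17) = 1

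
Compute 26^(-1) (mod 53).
26^(-1) ≡ 51 (mod 53). Verification: 26 × 51 = 1326 ≡ 1 (mod 53)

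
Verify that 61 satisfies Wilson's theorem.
(60)! mod 61 = 60. Since this equals -1 (mod 61), Wilson confirms 61 is prime.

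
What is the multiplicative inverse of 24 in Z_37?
24^(-1) ≡ 17 (mod 37). Verification: 24 × 17 = 408 ≡ 1 (mod 37)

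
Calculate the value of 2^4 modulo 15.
4 = 4 (binary 100). Repeated squaring mod 15: 2^1 ≡ 2; 2^2 ≡ 2² = 4 ≡ 4; 2^4 ≡ 4² = 16 ≡ 1. So 2^4 ≡ 1 (mod 15).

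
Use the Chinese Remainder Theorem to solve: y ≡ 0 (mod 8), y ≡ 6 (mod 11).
M = 8 × 11 = 88. M₁ = 11, y₁ ≡ 3 (mod 8). M₂ = 8, y₂ ≡ 7 (mod 11). y = 0×11×3 + 6×8×7 ≡ 72 (mod 88)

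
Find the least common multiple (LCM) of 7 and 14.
14

First find GCD(7, 14) using the Euclidean algorithm:
7 = 0 × 14 + 7
14 = 2 × 7 + 0
GCD(7, 14) = 7

LCM formula: LCM(a, b) = (a × b) / GCD(a, b)
LCM(7, 14) = (7 × 14) / 7
LCM(7, 14) = 98 / 7
LCM(7, 14) = 14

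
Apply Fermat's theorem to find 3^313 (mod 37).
By Fermat: 3^{36} ≡ 1 (mod 37). 313 ≡ 25 (mod 36). So 3^{313} ≡ 3^{25} ≡ 4 (mod 37)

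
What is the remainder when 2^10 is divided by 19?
10 = 8 + 2 (binary 1010). Repeated squaring mod 19: 2^1 ≡ 2; 2^2 ≡ 2² = 4 ≡ 4; 2^4 ≡ 4² = 16 ≡ 16; 2^8 ≡ 16² = 256 ≡ 9. Multiply: 2^10 = 2^8 × 2^2 ≡ 9 × 4 (mod 19): 9 × 4 = 36 ≡ 17. So 2^10 ≡ 17 (mod 19).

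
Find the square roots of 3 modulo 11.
The square roots of 3 mod 11 are 5 and 6. Verify: 5² = 25 ≡ 3 (mod 11)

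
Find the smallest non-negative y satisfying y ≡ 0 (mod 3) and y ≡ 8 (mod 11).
M = 3 × 11 = 33. M₁ = 11, y₁ ≡ 2 (mod 3). M₂ = 3, y₂ ≡ 4 (mod 11). y = 0×11×2 + 8×3×4 ≡ 30 (mod 33)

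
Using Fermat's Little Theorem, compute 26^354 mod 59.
By Fermat: 26^{58} ≡ 1 (mod 59). 354 = 6×58 + 6. So 26^{354} ≡ 26^{6} ≡ 36 (mod 59)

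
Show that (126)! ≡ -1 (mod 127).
(126)! mod 127 = 126. Since this equals -1 (mod 127), Wilson confirms 127 is prime.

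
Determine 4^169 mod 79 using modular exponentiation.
Using Fermat: 4^{78} ≡ 1 (mod 79). 169 ≡ 13 (mod 78). So 4^{169} ≡ 4^{13} ≡ 23 (mod 79)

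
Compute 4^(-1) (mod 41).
4^(-1) ≡ 31 (mod 41). Verification: 4 × 31 = 124 ≡ 1 (mod 41)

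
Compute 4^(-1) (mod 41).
31

Using Extended Euclidean Algorithm:
gcd(4, 41) = 1
Bezout coefficients: 4 × -10 + 41 × 1 = 1
So 4 × -10 ≡ 1 (mod 41)
The inverse is -10 mod 41 = 31
Verification: 4 × 31 = 124 = 3 × 41 + 1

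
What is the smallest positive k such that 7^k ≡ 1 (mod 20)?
Powers of 7 mod 20: 7^1≡7, 7^2≡9, 7^3≡3, 7^4≡1. Order = 4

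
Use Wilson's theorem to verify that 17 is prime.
(16)! mod 17 = 16. Since this equals -1 (mod 17), Wilson confirms 17 is prime.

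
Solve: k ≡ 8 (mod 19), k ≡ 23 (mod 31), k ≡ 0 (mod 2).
M = 19 × 31 × 2 = 1178. M₁ = 62, y₁ ≡ 4 (mod 19). M₂ = 38, y₂ ≡ 9 (mod 31). M₃ = 589, y₃ ≡ 1 (mod 2). k = 8×62×4 + 23×38×9 + 0×589×1 ≡ 426 (mod 1178)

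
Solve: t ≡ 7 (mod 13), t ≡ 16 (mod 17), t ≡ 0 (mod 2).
M = 13 × 17 × 2 = 442. M₁ = 34, y₁ ≡ 5 (mod 13). M₂ = 26, y₂ ≡ 2 (mod 17). M₃ = 221, y₃ ≡ 1 (mod 2). t = 7×34×5 + 16×26×2 + 0×221×1 ≡ 254 (mod 442)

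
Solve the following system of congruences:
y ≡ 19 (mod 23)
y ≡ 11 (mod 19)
410

Using the Chinese Remainder Theorem:
M = product of moduli = 437
For equation 1: M_1 = 19, 19 ≡ 19 (mod 23), inverse of 19 mod 23 is 17 (check: 19 × 17 = 323 ≡ 1 (mod 23))
For equation 2: M_2 = 23, 23 ≡ 4 (mod 19), inverse of 23 mod 19 is 5 (check: 4 × 5 = 20 ≡ 1 (mod 19))
Combine: y ≡ Σ r_i×M_i×(M_i⁻¹ mod m_i) = 19×19×17 + 11×23×5 = 6137 + 1265 = 7402
7402 mod 437 = 410
y ≡ 410 (mod 437)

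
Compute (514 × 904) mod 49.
38

(514 × 904) = 464656
464656 mod 49 = 38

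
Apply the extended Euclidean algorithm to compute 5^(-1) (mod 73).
Extended GCD: 5(-29) + 73(2) = 1. So 5^(-1) ≡ 44 ≡ 44 (mod 73). Verify: 5 × 44 = 220 ≡ 1 (mod 73)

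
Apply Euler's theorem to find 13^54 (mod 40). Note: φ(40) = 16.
By Euler: 13^{16} ≡ 1 (mod 40) since gcd(13, 40) = 1. 54 = 3×16 + 6. So 13^{54} ≡ 13^{6} ≡ 9 (mod 40)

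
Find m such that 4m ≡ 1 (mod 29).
4^(-1) ≡ 22 (mod 29). Verification: 4 × 22 = 88 ≡ 1 (mod 29)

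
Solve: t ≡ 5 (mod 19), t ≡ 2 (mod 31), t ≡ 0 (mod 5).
M = 19 × 31 × 5 = 2945. M₁ = 155, y₁ ≡ 13 (mod 19). M₂ = 95, y₂ ≡ 16 (mod 31). M₃ = 589, y₃ ≡ 4 (mod 5). t = 5×155×13 + 2×95×16 + 0×589×4 ≡ 1335 (mod 2945)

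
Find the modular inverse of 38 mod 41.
38^(-1) ≡ 27 (mod 41). Verification: 38 × 27 = 1026 ≡ 1 (mod 41)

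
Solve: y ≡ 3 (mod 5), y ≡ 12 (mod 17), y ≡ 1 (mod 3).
M = 5 × 17 × 3 = 255. M₁ = 51, y₁ ≡ 1 (mod 5). M₂ = 15, y₂ ≡ 8 (mod 17). M₃ = 85, y₃ ≡ 1 (mod 3). y = 3×51×1 + 12×15×8 + 1×85×1 ≡ 148 (mod 255)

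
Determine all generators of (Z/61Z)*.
Primitive roots mod 61: {2, 6, 7, 10, 17, 18, 26, 30, 31, 35, 43, 44, 51, 54, 55, 59}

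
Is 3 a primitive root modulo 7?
p - 1 = 6 has prime divisors 2, 3. Check 3^(6/q) mod 7 for each: 3^(6/2) = 3^3 ≡ 6, 3^(6/3) = 3^2 ≡ 2 (mod 7). None of these is 1, so 3 has order 6 = φ(7), so it is a primitive root mod 7.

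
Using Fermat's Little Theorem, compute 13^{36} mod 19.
1

By Fermat's Little Theorem, a^(p-1) ≡ 1 (mod p) for prime p and gcd(a, p) = 1
Here p = 19, so 13^18 ≡ 1 (mod 19)
We can reduce the exponent: 36 mod 18 = 0
So 13^36 ≡ 13^0 (mod 19)
Computing: 13^0 mod 19 = 1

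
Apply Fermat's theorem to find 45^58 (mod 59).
By Fermat's Little Theorem, 45^{58} ≡ 1 (mod 59) since 59 is prime and gcd(45, 59) = 1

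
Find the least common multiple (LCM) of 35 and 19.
665

First find GCD(35, 19) using the Euclidean algorithm:
35 = 1 × 19 + 16
19 = 1 × 16 + 3
16 = 5 × 3 + 1
3 = 3 × 1 + 0
GCD(35, 19) = 1

LCM formula: LCM(a, b) = (a × b) / GCD(a, b)
LCM(35, 19) = (35 × 19) / 1
LCM(35, 19) = 665 / 1
LCM(35, 19) = 665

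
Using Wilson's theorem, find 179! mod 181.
(180)! = (179)! × (180) ≡ -1 (mod 181). So (179)! ≡ -1 × (180)^(-1) ≡ (-1)×(-1) = 1 (mod 181)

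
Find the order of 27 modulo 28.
Powers of 27 mod 28: 27^1≡27, 27^2≡1. Order = 2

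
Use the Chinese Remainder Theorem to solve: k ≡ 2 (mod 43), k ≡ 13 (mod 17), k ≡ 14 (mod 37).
1679

Using the Chinese Remainder Theorem:
M = product of moduli = 27047
For equation 1: M_1 = 629, 629 ≡ 27 (mod 43), inverse of 629 mod 43 is 8 (check: 27 × 8 = 216 ≡ 1 (mod 43))
For equation 2: M_2 = 1591, 1591 ≡ 10 (mod 17), inverse of 1591 mod 17 is 12 (check: 10 × 12 = 120 ≡ 1 (mod 17))
For equation 3: M_3 = 731, 731 ≡ 28 (mod 37), inverse of 731 mod 37 is 4 (check: 28 × 4 = 112 ≡ 1 (mod 37))
Combine: k ≡ Σ r_i×M_i×(M_i⁻¹ mod m_i) = 2×629×8 + 13×1591×12 + 14×731×4 = 10064 + 248196 + 40936 = 299196
299196 mod 27047 = 1679
k ≡ 1679 (mod 27047)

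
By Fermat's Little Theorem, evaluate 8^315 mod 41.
By Fermat: 8^{40} ≡ 1 (mod 41). 315 ≡ 35 (mod 40). So 8^{315} ≡ 8^{35} ≡ 32 (mod 41)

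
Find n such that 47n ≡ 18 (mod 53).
50

Since gcd(47, 53) = 1 divides 18, a solution exists.
Multiply both sides by the inverse of 47 mod 53:
  47^(-1) mod 53 = 44
  x ≡ 44 × 18 ≡ 792 ≡ 50 (mod 53)
Verification: 47 × 50 = 2350 = 44 × 53 + 18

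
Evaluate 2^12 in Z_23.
Using repeated squaring. 12 = 8 + 4 (binary 1100). Repeated squaring mod 23: 2^1 ≡ 2; 2^2 ≡ 2² = 4 ≡ 4; 2^4 ≡ 4² = 16 ≡ 16; 2^8 ≡ 16² = 256 ≡ 3. Multiply: 2^12 = 2^8 × 2^4 ≡ 3 × 16 (mod 23): 3 × 16 = 48 ≡ 2. So 2^12 ≡ 2 (mod 23).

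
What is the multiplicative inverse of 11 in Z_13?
6

Using Extended Euclidean Algorithm:
gcd(11, 13) = 1
Bezout coefficients: 11 × 6 + 13 × -5 = 1
So 11 × 6 ≡ 1 (mod 13)
The inverse is 6 mod 13 = 6
Verification: 11 × 6 = 66 = 5 × 13 + 1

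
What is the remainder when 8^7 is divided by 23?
7 = 4 + 2 + 1 (binary 111). Repeated squaring mod 23: 8^1 ≡ 8; 8^2 ≡ 8² = 64 ≡ 18; 8^4 ≡ 18² = 324 ≡ 2. Multiply: 8^7 = 8^4 × 8^2 × 8^1 ≡ 2 × 18 × 8 (mod 23): 2 × 18 = 36 ≡ 13; 13 × 8 = 104 ≡ 12. So 8^7 ≡ 12 (mod 23).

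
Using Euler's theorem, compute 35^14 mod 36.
By Euler: 35^{12} ≡ 1 (mod 36) since gcd(35, 36) = 1. 14 = 1×12 + 2. So 35^{14} ≡ 35^{2} ≡ 1 (mod 36)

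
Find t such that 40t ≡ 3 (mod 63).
30

Since gcd(40, 63) = 1 divides 3, a solution exists.
Multiply both sides by the inverse of 40 mod 63:
  40^(-1) mod 63 = 52
  x ≡ 52 × 3 ≡ 156 ≡ 30 (mod 63)
Verification: 40 × 30 = 1200 = 19 × 63 + 3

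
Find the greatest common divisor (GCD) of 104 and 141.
1

Using the Euclidean algorithm:
104 = 0 × 141 + 104
141 = 1 × 104 + 37
104 = 2 × 37 + 30
37 = 1 × 30 + 7
30 = 4 × 7 + 2
7 = 3 × 2 + 1
2 = 2 × 1 + 0

GCD(104, 141) = 1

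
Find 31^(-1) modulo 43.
25

Using Extended Euclidean Algorithm:
gcd(31, 43) = 1
Bezout coefficients: 31 × -18 + 43 × 13 = 1
So 31 × -18 ≡ 1 (mod 43)
The inverse is -18 mod 43 = 25
Verification: 31 × 25 = 775 = 18 × 43 + 1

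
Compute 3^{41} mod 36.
27

Using successive squaring:
Binary expansion of 41: 101001
Powers of 3 mod 36 (each is the square of the previous):
  3^1 ≡ 3 (mod 36)
  3^2 ≡ 3² = 9 ≡ 9 (mod 36)
  3^4 ≡ 9² = 81 ≡ 9 (mod 36)
  3^8 ≡ 9² = 81 ≡ 9 (mod 36)
  3^16 ≡ 9² = 81 ≡ 9 (mod 36)
  3^32 ≡ 9² = 81 ≡ 9 (mod 36)
41 = 32 + 8 + 1, so 3^41 = 3^32 × 3^8 × 3^1 ≡ 9 × 9 × 3 (mod 36)
Multiplying step by step:
  9 × 9 = 81 ≡ 9 (mod 36)
  9 × 3 = 27 ≡ 27 (mod 36)
Result: 3^41 ≡ 27 (mod 36)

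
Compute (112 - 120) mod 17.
9

(112 - 120) = -8
-8 mod 17 = 9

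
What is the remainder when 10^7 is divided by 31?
7 = 4 + 2 + 1 (binary 111). Repeated squaring mod 31: 10^1 ≡ 10; 10^2 ≡ 10² = 100 ≡ 7; 10^4 ≡ 7² = 49 ≡ 18. Multiply: 10^7 = 10^4 × 10^2 × 10^1 ≡ 18 × 7 × 10 (mod 31): 18 × 7 = 126 ≡ 2; 2 × 10 = 20 ≡ 20. So 10^7 ≡ 20 (mod 31).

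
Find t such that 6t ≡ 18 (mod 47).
3

Since gcd(6, 47) = 1 divides 18, a solution exists.
Multiply both sides by the inverse of 6 mod 47:
  6^(-1) mod 47 = 8
  x ≡ 8 × 18 ≡ 144 ≡ 3 (mod 47)
Verification: 6 × 3 = 18 = 0 × 47 + 18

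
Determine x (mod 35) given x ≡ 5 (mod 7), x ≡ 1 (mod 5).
26

Using the Chinese Remainder Theorem:
M = product of moduli = 35
For equation 1: M_1 = 5, 5 ≡ 5 (mod 7), inverse of 5 mod 7 is 3 (check: 5 × 3 = 15 ≡ 1 (mod 7))
For equation 2: M_2 = 7, 7 ≡ 2 (mod 5), inverse of 7 mod 5 is 3 (check: 2 × 3 = 6 ≡ 1 (mod 5))
Combine: x ≡ Σ r_i×M_i×(M_i⁻¹ mod m_i) = 5×5×3 + 1×7×3 = 75 + 21 = 96
96 mod 35 = 26
x ≡ 26 (mod 35)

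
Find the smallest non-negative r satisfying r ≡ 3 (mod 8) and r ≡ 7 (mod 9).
M = 8 × 9 = 72. M₁ = 9, y₁ ≡ 1 (mod 8). M₂ = 8, y₂ ≡ 8 (mod 9). r = 3×9×1 + 7×8×8 ≡ 43 (mod 72)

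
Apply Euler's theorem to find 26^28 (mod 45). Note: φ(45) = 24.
By Euler: 26^{24} ≡ 1 (mod 45) since gcd(26, 45) = 1. 28 = 1×24 + 4. So 26^{28} ≡ 26^{4} ≡ 1 (mod 45)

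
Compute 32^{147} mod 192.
128

Using successive squaring:
Binary expansion of 147: 10010011
Powers of 32 mod 192 (each is the square of the previous):
  32^1 ≡ 32 (mod 192)
  32^2 ≡ 32² = 1024 ≡ 64 (mod 192)
  32^4 ≡ 64² = 4096 ≡ 64 (mod 192)
  32^8 ≡ 64² = 4096 ≡ 64 (mod 192)
  32^16 ≡ 64² = 4096 ≡ 64 (mod 192)
  32^32 ≡ 64² = 4096 ≡ 64 (mod 192)
  32^64 ≡ 64² = 4096 ≡ 64 (mod 192)
  32^128 ≡ 64² = 4096 ≡ 64 (mod 192)
147 = 128 + 16 + 2 + 1, so 32^147 = 32^128 × 32^16 × 32^2 × 32^1 ≡ 64 × 64 × 64 × 32 (mod 192)
Multiplying step by step:
  64 × 64 = 4096 ≡ 64 (mod 192)
  64 × 64 = 4096 ≡ 64 (mod 192)
  64 × 32 = 2048 ≡ 128 (mod 192)
Result: 32^147 ≡ 128 (mod 192)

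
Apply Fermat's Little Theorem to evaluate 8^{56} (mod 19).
7

By Fermat's Little Theorem, a^(p-1) ≡ 1 (mod p) for prime p and gcd(a, p) = 1
Here p = 19, so 8^18 ≡ 1 (mod 19)
We can reduce the exponent: 56 mod 18 = 2
So 8^56 ≡ 8^2 (mod 19)
Computing: 8^2 mod 19 = 7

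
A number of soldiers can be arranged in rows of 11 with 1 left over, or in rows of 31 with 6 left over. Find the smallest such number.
M = 11 × 31 = 341. M₁ = 31, y₁ ≡ 5 (mod 11). M₂ = 11, y₂ ≡ 17 (mod 31). t = 1×31×5 + 6×11×17 ≡ 254 (mod 341). The smallest positive such number is 254.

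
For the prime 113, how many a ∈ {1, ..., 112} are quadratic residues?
For prime 113, there are (p-1)/2 = (113-1)/2 = 56 quadratic residues (excluding 0).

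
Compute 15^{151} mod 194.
111

Using successive squaring:
Binary expansion of 151: 10010111
Powers of 15 mod 194 (each is the square of the previous):
  15^1 ≡ 15 (mod 194)
  15^2 ≡ 15² = 225 ≡ 31 (mod 194)
  15^4 ≡ 31² = 961 ≡ 185 (mod 194)
  15^8 ≡ 185² = 34225 ≡ 81 (mod 194)
  15^16 ≡ 81² = 6561 ≡ 159 (mod 194)
  15^32 ≡ 159² = 25281 ≡ 61 (mod 194)
  15^64 ≡ 61² = 3721 ≡ 35 (mod 194)
  15^128 ≡ 35² = 1225 ≡ 61 (mod 194)
151 = 128 + 16 + 4 + 2 + 1, so 15^151 = 15^128 × 15^16 × 15^4 × 15^2 × 15^1 ≡ 61 × 159 × 185 × 31 × 15 (mod 194)
Multiplying step by step:
  61 × 159 = 9699 ≡ 193 (mod 194)
  193 × 185 = 35705 ≡ 9 (mod 194)
  9 × 31 = 279 ≡ 85 (mod 194)
  85 × 15 = 1275 ≡ 111 (mod 194)
Result: 15^151 ≡ 111 (mod 194)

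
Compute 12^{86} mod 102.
36

Using successive squaring:
Binary expansion of 86: 1010110
Powers of 12 mod 102 (each is the square of the previous):
  12^1 ≡ 12 (mod 102)
  12^2 ≡ 12² = 144 ≡ 42 (mod 102)
  12^4 ≡ 42² = 1764 ≡ 30 (mod 102)
  12^8 ≡ 30² = 900 ≡ 84 (mod 102)
  12^16 ≡ 84² = 7056 ≡ 18 (mod 102)
  12^32 ≡ 18² = 324 ≡ 18 (mod 102)
  12^64 ≡ 18² = 324 ≡ 18 (mod 102)
86 = 64 + 16 + 4 + 2, so 12^86 = 12^64 × 12^16 × 12^4 × 12^2 ≡ 18 × 18 × 30 × 42 (mod 102)
Multiplying step by step:
  18 × 18 = 324 ≡ 18 (mod 102)
  18 × 30 = 540 ≡ 30 (mod 102)
  30 × 42 = 1260 ≡ 36 (mod 102)
Result: 12^86 ≡ 36 (mod 102)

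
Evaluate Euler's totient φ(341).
300

Prime factorization: 341 = 11 × 31
Using the formula φ(n) = n × Π(1 - 1/p) for each prime factor p:
φ(341) = 341 × (1 - 1/11) × (1 - 1/31)
φ(341) = 300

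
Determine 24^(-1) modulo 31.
24^(-1) ≡ 22 (mod 31). Verification: 24 × 22 = 528 ≡ 1 (mod 31)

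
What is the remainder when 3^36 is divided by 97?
Using repeated squaring. 36 = 32 + 4 (binary 100100). Repeated squaring mod 97: 3^1 ≡ 3; 3^2 ≡ 3² = 9 ≡ 9; 3^4 ≡ 9² = 81 ≡ 81; 3^8 ≡ 81² = 6561 ≡ 62; 3^16 ≡ 62² = 3844 ≡ 61; 3^32 ≡ 61² = 3721 ≡ 35. Multiply: 3^36 = 3^32 × 3^4 ≡ 35 × 81 (mod 97): 35 × 81 = 2835 ≡ 22. So 3^36 ≡ 22 (mod 97).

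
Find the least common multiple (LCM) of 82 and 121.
9922

First find GCD(82, 121) using the Euclidean algorithm:
82 = 0 × 121 + 82
121 = 1 × 82 + 39
82 = 2 × 39 + 4
39 = 9 × 4 + 3
4 = 1 × 3 + 1
3 = 3 × 1 + 0
GCD(82, 121) = 1

LCM formula: LCM(a, b) = (a × b) / GCD(a, b)
LCM(82, 121) = (82 × 121) / 1
LCM(82, 121) = 9922 / 1
LCM(82, 121) = 9922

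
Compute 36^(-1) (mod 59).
41

Using Extended Euclidean Algorithm:
gcd(36, 59) = 1
Bezout coefficients: 36 × -18 + 59 × 11 = 1
So 36 × -18 ≡ 1 (mod 59)
The inverse is -18 mod 59 = 41
Verification: 36 × 41 = 1476 = 25 × 59 + 1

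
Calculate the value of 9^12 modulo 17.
Using repeated squaring. 12 = 8 + 4 (binary 1100). Repeated squaring mod 17: 9^1 ≡ 9; 9^2 ≡ 9² = 81 ≡ 13; 9^4 ≡ 13² = 169 ≡ 16; 9^8 ≡ 16² = 256 ≡ 1. Multiply: 9^12 = 9^8 × 9^4 ≡ 1 × 16 (mod 17): 1 × 16 = 16 ≡ 16. So 9^12 ≡ 16 (mod 17).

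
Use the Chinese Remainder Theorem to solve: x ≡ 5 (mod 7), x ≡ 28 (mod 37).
250

Using the Chinese Remainder Theorem:
M = product of moduli = 259
For equation 1: M_1 = 37, 37 ≡ 2 (mod 7), inverse of 37 mod 7 is 4 (check: 2 × 4 = 8 ≡ 1 (mod 7))
For equation 2: M_2 = 7, 7 ≡ 7 (mod 37), inverse of 7 mod 37 is 16 (check: 7 × 16 = 112 ≡ 1 (mod 37))
Combine: x ≡ Σ r_i×M_i×(M_i⁻¹ mod m_i) = 5×37×4 + 28×7×16 = 740 + 3136 = 3876
3876 mod 259 = 250
x ≡ 250 (mod 259)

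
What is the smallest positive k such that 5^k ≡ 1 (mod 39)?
Powers of 5 mod 39: 5^1≡5, 5^2≡25, 5^3≡8, 5^4≡1. Order = 4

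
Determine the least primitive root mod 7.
p - 1 = 6 has prime divisors 2, 3. h is a primitive root mod 7 iff h^(6/q) ≢ 1 (mod 7) for each such q.
h = 2: 2^3 ≡ 1, 2^2 ≡ 4 (mod 7); 2^3 ≡ 1, so not a primitive root.
h = 3: 3^3 ≡ 6, 3^2 ≡ 2 (mod 7); none is 1, so 3 has order 6 and is a primitive root.
The smallest primitive root mod 7 is g = 3.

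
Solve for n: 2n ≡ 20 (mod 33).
10

Since gcd(2, 33) = 1 divides 20, a solution exists.
Multiply both sides by the inverse of 2 mod 33:
  2^(-1) mod 33 = 17
  x ≡ 17 × 20 ≡ 340 ≡ 10 (mod 33)
Verification: 2 × 10 = 20 = 0 × 33 + 20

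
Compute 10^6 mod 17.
6 = 4 + 2 (binary 110). Repeated squaring mod 17: 10^1 ≡ 10; 10^2 ≡ 10² = 100 ≡ 15; 10^4 ≡ 15² = 225 ≡ 4. Multiply: 10^6 = 10^4 × 10^2 ≡ 4 × 15 (mod 17): 4 × 15 = 60 ≡ 9. So 10^6 ≡ 9 (mod 17).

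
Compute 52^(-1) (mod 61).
52^(-1) ≡ 27 (mod 61). Verification: 52 × 27 = 1404 ≡ 1 (mod 61)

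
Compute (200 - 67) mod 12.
1

(200 - 67) = 133
133 mod 12 = 1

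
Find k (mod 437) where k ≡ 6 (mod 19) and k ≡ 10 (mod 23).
M = 19 × 23 = 437. M₁ = 23, y₁ ≡ 5 (mod 19). M₂ = 19, y₂ ≡ 17 (mod 23). k = 6×23×5 + 10×19×17 ≡ 424 (mod 437)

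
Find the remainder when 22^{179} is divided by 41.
By Fermat: 22^{40} ≡ 1 (mod 41). 179 = 4×40 + 19. So 22^{179} ≡ 22^{19} ≡ 13 (mod 41)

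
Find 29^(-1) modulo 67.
37

Using Extended Euclidean Algorithm:
gcd(29, 67) = 1
Bezout coefficients: 29 × -30 + 67 × 13 = 1
So 29 × -30 ≡ 1 (mod 67)
The inverse is -30 mod 67 = 37
Verification: 29 × 37 = 1073 = 16 × 67 + 1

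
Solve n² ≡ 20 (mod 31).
The square roots of 20 mod 31 are 19 and 12. Verify: 19² = 361 ≡ 20 (mod 31)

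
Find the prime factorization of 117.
3^2 × 13

Divide by primes starting from smallest:
117 ÷ 3 = 39
39 ÷ 3 = 13
13 ÷ 13 = 1

117 = 3^2 × 13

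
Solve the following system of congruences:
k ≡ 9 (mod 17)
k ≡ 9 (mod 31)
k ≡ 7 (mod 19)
4225

Using the Chinese Remainder Theorem:
M = product of moduli = 10013
For equation 1: M_1 = 589, 589 ≡ 11 (mod 17), inverse of 589 mod 17 is 14 (check: 11 × 14 = 154 ≡ 1 (mod 17))
For equation 2: M_2 = 323, 323 ≡ 13 (mod 31), inverse of 323 mod 31 is 12 (check: 13 × 12 = 156 ≡ 1 (mod 31))
For equation 3: M_3 = 527, 527 ≡ 14 (mod 19), inverse of 527 mod 19 is 15 (check: 14 × 15 = 210 ≡ 1 (mod 19))
Combine: k ≡ Σ r_i×M_i×(M_i⁻¹ mod m_i) = 9×589×14 + 9×323×12 + 7×527×15 = 74214 + 34884 + 55335 = 164433
164433 mod 10013 = 4225
k ≡ 4225 (mod 10013)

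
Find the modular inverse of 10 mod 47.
10^(-1) ≡ 33 (mod 47). Verification: 10 × 33 = 330 ≡ 1 (mod 47)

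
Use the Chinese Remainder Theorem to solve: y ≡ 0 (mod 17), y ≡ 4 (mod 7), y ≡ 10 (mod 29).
1054

Using the Chinese Remainder Theorem:
M = product of moduli = 3451
For equation 1: M_1 = 203, 203 ≡ 16 (mod 17), inverse of 203 mod 17 is 16 (check: 16 × 16 = 256 ≡ 1 (mod 17))
For equation 2: M_2 = 493, 493 ≡ 3 (mod 7), inverse of 493 mod 7 is 5 (check: 3 × 5 = 15 ≡ 1 (mod 7))
For equation 3: M_3 = 119, 119 ≡ 3 (mod 29), inverse of 119 mod 29 is 10 (check: 3 × 10 = 30 ≡ 1 (mod 29))
Combine: y ≡ Σ r_i×M_i×(M_i⁻¹ mod m_i) = 0×203×16 + 4×493×5 + 10×119×10 = 0 + 9860 + 11900 = 21760
21760 mod 3451 = 1054
y ≡ 1054 (mod 3451)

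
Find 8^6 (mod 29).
6 = 4 + 2 (binary 110). Repeated squaring mod 29: 8^1 ≡ 8; 8^2 ≡ 8² = 64 ≡ 6; 8^4 ≡ 6² = 36 ≡ 7. Multiply: 8^6 = 8^4 × 8^2 ≡ 7 × 6 (mod 29): 7 × 6 = 42 ≡ 13. So 8^6 ≡ 13 (mod 29).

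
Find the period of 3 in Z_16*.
Powers of 3 mod 16: 3^1≡3, 3^2≡9, 3^3≡11, 3^4≡1. Order = 4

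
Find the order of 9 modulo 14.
Powers of 9 mod 14: 9^1≡9, 9^2≡11, 9^3≡1. Order = 3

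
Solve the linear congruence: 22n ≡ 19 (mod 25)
2

Since gcd(22, 25) = 1 divides 19, a solution exists.
Multiply both sides by the inverse of 22 mod 25:
  22^(-1) mod 25 = 8
  x ≡ 8 × 19 ≡ 152 ≡ 2 (mod 25)
Verification: 22 × 2 = 44 = 1 × 25 + 19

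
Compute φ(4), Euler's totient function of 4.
2

Prime factorization: 4 = 2^2
Using the formula φ(n) = n × Π(1 - 1/p) for each prime factor p:
φ(4) = 4 × (1 - 1/2)
φ(4) = 2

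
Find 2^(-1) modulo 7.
4

Using Extended Euclidean Algorithm:
gcd(2, 7) = 1
Bezout coefficients: 2 × -3 + 7 × 1 = 1
So 2 × -3 ≡ 1 (mod 7)
The inverse is -3 mod 7 = 4
Verification: 2 × 4 = 8 = 1 × 7 + 1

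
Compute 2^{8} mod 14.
4

Using successive squaring:
Binary expansion of 8: 1000
Powers of 2 mod 14 (each is the square of the previous):
  2^1 ≡ 2 (mod 14)
  2^2 ≡ 2² = 4 ≡ 4 (mod 14)
  2^4 ≡ 4² = 16 ≡ 2 (mod 14)
  2^8 ≡ 2² = 4 ≡ 4 (mod 14)
8 is a power of 2, so 2^8 is the last square: ≡ 4 (mod 14)
Result: 2^8 ≡ 4 (mod 14)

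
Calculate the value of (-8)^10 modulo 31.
(-8) ≡ 23 (mod 31). 10 = 8 + 2 (binary 1010). Repeated squaring mod 31: 23^1 ≡ 23; 23^2 ≡ 23² = 529 ≡ 2; 23^4 ≡ 2² = 4 ≡ 4; 23^8 ≡ 4² = 16 ≡ 16. Multiply: (-8)^10 ≡ 23^8 × 23^2 ≡ 16 × 2 (mod 31): 16 × 2 = 32 ≡ 1. So (-8)^10 ≡ 1 (mod 31).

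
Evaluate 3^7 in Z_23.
7 = 4 + 2 + 1 (binary 111). Repeated squaring mod 23: 3^1 ≡ 3; 3^2 ≡ 3² = 9 ≡ 9; 3^4 ≡ 9² = 81 ≡ 12. Multiply: 3^7 = 3^4 × 3^2 × 3^1 ≡ 12 × 9 × 3 (mod 23): 12 × 9 = 108 ≡ 16; 16 × 3 = 48 ≡ 2. So 3^7 ≡ 2 (mod 23).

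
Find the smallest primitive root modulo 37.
p - 1 = 36 has prime divisors 2, 3. h is a primitive root mod 37 iff h^(36/q) ≢ 1 (mod 37) for each such q.
h = 2: 2^18 ≡ 36, 2^12 ≡ 26 (mod 37); none is 1, so 2 has order 36 and is a primitive root.
The smallest primitive root mod 37 is g = 2.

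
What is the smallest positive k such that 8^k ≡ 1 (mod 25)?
Powers of 8 mod 25: 8^1≡8, 8^2≡14, 8^3≡12, 8^4≡21, 8^5≡18, 8^6≡19, 8^7≡2, 8^8≡16, 8^9≡3, 8^10≡24, 8^11≡17, 8^12≡11, 8^13≡13, 8^14≡4, 8^15≡7, 8^16≡6, 8^17≡23, 8^18≡9, 8^19≡22, 8^20≡1. Order = 20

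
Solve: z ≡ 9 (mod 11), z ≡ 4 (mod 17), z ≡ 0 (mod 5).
M = 11 × 17 × 5 = 935. M₁ = 85, y₁ ≡ 7 (mod 11). M₂ = 55, y₂ ≡ 13 (mod 17). M₃ = 187, y₃ ≡ 3 (mod 5). z = 9×85×7 + 4×55×13 + 0×187×3 ≡ 735 (mod 935)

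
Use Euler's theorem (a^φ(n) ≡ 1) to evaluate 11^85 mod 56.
By Euler: 11^{24} ≡ 1 (mod 56) since gcd(11, 56) = 1. 85 = 3×24 + 13. So 11^{85} ≡ 11^{13} ≡ 11 (mod 56)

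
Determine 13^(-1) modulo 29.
13^(-1) ≡ 9 (mod 29). Verification: 13 × 9 = 117 ≡ 1 (mod 29)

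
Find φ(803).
720

Prime factorization: 803 = 11 × 73
Using the formula φ(n) = n × Π(1 - 1/p) for each prime factor p:
φ(803) = 803 × (1 - 1/11) × (1 - 1/73)
φ(803) = 720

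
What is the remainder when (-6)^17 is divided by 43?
Using repeated squaring. (-6) ≡ 37 (mod 43). 17 = 16 + 1 (binary 10001). Repeated squaring mod 43: 37^1 ≡ 37; 37^2 ≡ 37² = 1369 ≡ 36; 37^4 ≡ 36² = 1296 ≡ 6; 37^8 ≡ 6² = 36 ≡ 36; 37^16 ≡ 36² = 1296 ≡ 6. Multiply: (-6)^17 ≡ 37^16 × 37^1 ≡ 6 × 37 (mod 43): 6 × 37 = 222 ≡ 7. So (-6)^17 ≡ 7 (mod 43).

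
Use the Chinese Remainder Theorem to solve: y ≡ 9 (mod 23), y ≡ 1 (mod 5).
101

Using the Chinese Remainder Theorem:
M = product of moduli = 115
For equation 1: M_1 = 5, 5 ≡ 5 (mod 23), inverse of 5 mod 23 is 14 (check: 5 × 14 = 70 ≡ 1 (mod 23))
For equation 2: M_2 = 23, 23 ≡ 3 (mod 5), inverse of 23 mod 5 is 2 (check: 3 × 2 = 6 ≡ 1 (mod 5))
Combine: y ≡ Σ r_i×M_i×(M_i⁻¹ mod m_i) = 9×5×14 + 1×23×2 = 630 + 46 = 676
676 mod 115 = 101
y ≡ 101 (mod 115)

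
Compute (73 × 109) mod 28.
5

(73 × 109) = 7957
7957 mod 28 = 5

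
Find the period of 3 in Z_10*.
Powers of 3 mod 10: 3^1≡3, 3^2≡9, 3^3≡7, 3^4≡1. Order = 4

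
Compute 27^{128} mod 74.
63

Using successive squaring:
Binary expansion of 128: 10000000
Powers of 27 mod 74 (each is the square of the previous):
  27^1 ≡ 27 (mod 74)
  27^2 ≡ 27² = 729 ≡ 63 (mod 74)
  27^4 ≡ 63² = 3969 ≡ 47 (mod 74)
  27^8 ≡ 47² = 2209 ≡ 63 (mod 74)
  27^16 ≡ 63² = 3969 ≡ 47 (mod 74)
  27^32 ≡ 47² = 2209 ≡ 63 (mod 74)
  27^64 ≡ 63² = 3969 ≡ 47 (mod 74)
  27^128 ≡ 47² = 2209 ≡ 63 (mod 74)
128 is a power of 2, so 27^128 is the last square: ≡ 63 (mod 74)
Result: 27^128 ≡ 63 (mod 74)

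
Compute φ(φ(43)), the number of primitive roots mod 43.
Number of primitive roots mod 43 = φ(42) = 12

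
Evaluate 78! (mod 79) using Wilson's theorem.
By Wilson's theorem, (78)! ≡ -1 ≡ 78 (mod 79)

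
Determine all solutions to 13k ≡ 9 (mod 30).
3

Since gcd(13, 30) = 1 divides 9, a solution exists.
Multiply both sides by the inverse of 13 mod 30:
  13^(-1) mod 30 = 7
  x ≡ 7 × 9 ≡ 63 ≡ 3 (mod 30)
Verification: 13 × 3 = 39 = 1 × 30 + 9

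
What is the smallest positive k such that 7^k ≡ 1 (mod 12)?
Powers of 7 mod 12: 7^1≡7, 7^2≡1. Order = 2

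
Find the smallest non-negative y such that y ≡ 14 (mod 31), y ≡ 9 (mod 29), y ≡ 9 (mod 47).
35447

Using the Chinese Remainder Theorem:
M = product of moduli = 42253
For equation 1: M_1 = 1363, 1363 ≡ 30 (mod 31), inverse of 1363 mod 31 is 30 (check: 30 × 30 = 900 ≡ 1 (mod 31))
For equation 2: M_2 = 1457, 1457 ≡ 7 (mod 29), inverse of 1457 mod 29 is 25 (check: 7 × 25 = 175 ≡ 1 (mod 29))
For equation 3: M_3 = 899, 899 ≡ 6 (mod 47), inverse of 899 mod 47 is 8 (check: 6 × 8 = 48 ≡ 1 (mod 47))
Combine: y ≡ Σ r_i×M_i×(M_i⁻¹ mod m_i) = 14×1363×30 + 9×1457×25 + 9×899×8 = 572460 + 327825 + 64728 = 965013
965013 mod 42253 = 35447
y ≡ 35447 (mod 42253)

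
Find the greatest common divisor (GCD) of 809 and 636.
1

Using the Euclidean algorithm:
809 = 1 × 636 + 173
636 = 3 × 173 + 117
173 = 1 × 117 + 56
117 = 2 × 56 + 5
56 = 11 × 5 + 1
5 = 5 × 1 + 0

GCD(809, 636) = 1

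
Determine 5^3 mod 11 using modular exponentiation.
3 = 2 + 1 (binary 11). Repeated squaring mod 11: 5^1 ≡ 5; 5^2 ≡ 5² = 25 ≡ 3. Multiply: 5^3 = 5^2 × 5^1 ≡ 3 × 5 (mod 11): 3 × 5 = 15 ≡ 4. So 5^3 ≡ 4 (mod 11).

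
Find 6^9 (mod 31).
9 = 8 + 1 (binary 1001). Repeated squaring mod 31: 6^1 ≡ 6; 6^2 ≡ 6² = 36 ≡ 5; 6^4 ≡ 5² = 25 ≡ 25; 6^8 ≡ 25² = 625 ≡ 5. Multiply: 6^9 = 6^8 × 6^1 ≡ 5 × 6 (mod 31): 5 × 6 = 30 ≡ 30. So 6^9 ≡ 30 (mod 31).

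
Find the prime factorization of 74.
2 × 37

Divide by primes starting from smallest:
74 ÷ 2 = 37
37 ÷ 37 = 1

74 = 2 × 37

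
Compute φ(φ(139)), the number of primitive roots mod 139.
Number of primitive roots mod 139 = φ(138) = 44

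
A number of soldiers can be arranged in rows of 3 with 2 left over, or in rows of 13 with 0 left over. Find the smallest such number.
M = 3 × 13 = 39. M₁ = 13, y₁ ≡ 1 (mod 3). M₂ = 3, y₂ ≡ 9 (mod 13). y = 2×13×1 + 0×3×9 ≡ 26 (mod 39). The smallest positive such number is 26.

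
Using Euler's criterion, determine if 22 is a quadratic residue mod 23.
By Euler's criterion: 22^{11} ≡ 22 (mod 23). Since this equals -1 (≡ 22), 22 is not a QR.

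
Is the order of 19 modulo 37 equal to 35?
No, the actual order is 36, not 35.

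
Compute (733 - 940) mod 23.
0

(733 - 940) = -207
-207 mod 23 = 0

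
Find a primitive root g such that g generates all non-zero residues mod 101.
p - 1 = 100 has prime divisors 2, 5. h is a primitive root mod 101 iff h^(100/q) ≢ 1 (mod 101) for each such q.
h = 2: 2^50 ≡ 100, 2^20 ≡ 95 (mod 101); none is 1, so 2 has order 100 and is a primitive root.
The smallest primitive root mod 101 is g = 2.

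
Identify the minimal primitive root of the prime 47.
p - 1 = 46 has prime divisors 2, 23. h is a primitive root mod 47 iff h^(46/q) ≢ 1 (mod 47) for each such q.
h = 2: 2^23 ≡ 1, 2^2 ≡ 4 (mod 47); 2^23 ≡ 1, so not a primitive root.
h = 3: 3^23 ≡ 1, 3^2 ≡ 9 (mod 47); 3^23 ≡ 1, so not a primitive root.
h = 4: 4^23 ≡ 1, 4^2 ≡ 16 (mod 47); 4^23 ≡ 1, so not a primitive root.
h = 5: 5^23 ≡ 46, 5^2 ≡ 25 (mod 47); none is 1, so 5 has order 46 and is a primitive root.
The smallest primitive root mod 47 is g = 5.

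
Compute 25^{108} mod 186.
1

Using successive squaring:
Binary expansion of 108: 1101100
Powers of 25 mod 186 (each is the square of the previous):
  25^1 ≡ 25 (mod 186)
  25^2 ≡ 25² = 625 ≡ 67 (mod 186)
  25^4 ≡ 67² = 4489 ≡ 25 (mod 186)
  25^8 ≡ 25² = 625 ≡ 67 (mod 186)
  25^16 ≡ 67² = 4489 ≡ 25 (mod 186)
  25^32 ≡ 25² = 625 ≡ 67 (mod 186)
  25^64 ≡ 67² = 4489 ≡ 25 (mod 186)
108 = 64 + 32 + 8 + 4, so 25^108 = 25^64 × 25^32 × 25^8 × 25^4 ≡ 25 × 67 × 67 × 25 (mod 186)
Multiplying step by step:
  25 × 67 = 1675 ≡ 1 (mod 186)
  1 × 67 = 67 ≡ 67 (mod 186)
  67 × 25 = 1675 ≡ 1 (mod 186)
Result: 25^108 ≡ 1 (mod 186)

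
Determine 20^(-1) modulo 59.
20^(-1) ≡ 3 (mod 59). Verification: 20 × 3 = 60 ≡ 1 (mod 59)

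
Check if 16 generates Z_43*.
p - 1 = 42 has prime divisors 2, 3, 7. Check 16^(42/q) mod 43 for each: 16^(42/2) = 16^21 ≡ 1, 16^(42/3) = 16^14 ≡ 1, 16^(42/7) = 16^6 ≡ 35 (mod 43). Since 16^21 ≡ 1 (mod 43), the order of 16 divides 21 (in fact the order is 7) ≠ 42, so it is not a primitive root.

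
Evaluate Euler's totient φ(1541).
1452

Prime factorization: 1541 = 23 × 67
Using the formula φ(n) = n × Π(1 - 1/p) for each prime factor p:
φ(1541) = 1541 × (1 - 1/23) × (1 - 1/67)
φ(1541) = 1452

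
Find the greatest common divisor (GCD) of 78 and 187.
1

Using the Euclidean algorithm:
78 = 0 × 187 + 78
187 = 2 × 78 + 31
78 = 2 × 31 + 16
31 = 1 × 16 + 15
16 = 1 × 15 + 1
15 = 15 × 1 + 0

GCD(78, 187) = 1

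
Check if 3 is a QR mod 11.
By Euler's criterion: 3^{5} ≡ 1 (mod 11). Since this equals 1, 3 is a QR.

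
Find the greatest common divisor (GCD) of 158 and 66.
2

Using the Euclidean algorithm:
158 = 2 × 66 + 26
66 = 2 × 26 + 14
26 = 1 × 14 + 12
14 = 1 × 12 + 2
12 = 6 × 2 + 0

GCD(158, 66) = 2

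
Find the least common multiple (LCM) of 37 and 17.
629

First find GCD(37, 17) using the Euclidean algorithm:
37 = 2 × 17 + 3
17 = 5 × 3 + 2
3 = 1 × 2 + 1
2 = 2 × 1 + 0
GCD(37, 17) = 1

LCM formula: LCM(a, b) = (a × b) / GCD(a, b)
LCM(37, 17) = (37 × 17) / 1
LCM(37, 17) = 629 / 1
LCM(37, 17) = 629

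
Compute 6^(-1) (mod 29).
6^(-1) ≡ 5 (mod 29). Verification: 6 × 5 = 30 ≡ 1 (mod 29)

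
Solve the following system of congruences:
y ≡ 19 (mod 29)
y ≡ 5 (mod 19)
309

Using the Chinese Remainder Theorem:
M = product of moduli = 551
For equation 1: M_1 = 19, 19 ≡ 19 (mod 29), inverse of 19 mod 29 is 26 (check: 19 × 26 = 494 ≡ 1 (mod 29))
For equation 2: M_2 = 29, 29 ≡ 10 (mod 19), inverse of 29 mod 19 is 2 (check: 10 × 2 = 20 ≡ 1 (mod 19))
Combine: y ≡ Σ r_i×M_i×(M_i⁻¹ mod m_i) = 19×19×26 + 5×29×2 = 9386 + 290 = 9676
9676 mod 551 = 309
y ≡ 309 (mod 551)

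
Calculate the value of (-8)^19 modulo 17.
Using Fermat: (-8)^{16} ≡ 1 (mod 17). 19 ≡ 3 (mod 16). So (-8)^{19} ≡ (-8)^{3} ≡ 15 (mod 17)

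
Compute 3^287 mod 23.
Using Fermat: 3^{22} ≡ 1 (mod 23). 287 ≡ 1 (mod 22). So 3^{287} ≡ 3^{1} ≡ 3 (mod 23)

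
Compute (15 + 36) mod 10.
1

(15 + 36) = 51
51 mod 10 = 1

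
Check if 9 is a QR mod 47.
By Euler's criterion: 9^{23} ≡ 1 (mod 47). Since this equals 1, 9 is a QR.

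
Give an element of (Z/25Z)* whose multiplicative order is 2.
24 has order 2 mod 25 since 24^{2} ≡ 1 (mod 25) and no smaller power works.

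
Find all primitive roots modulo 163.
Primitive roots mod 163: {2, 3, 7, 11, 12, 18, 19, 20, 29, 32, 42, 44, 45, 50, 52, 63, 66, 67, 68, 70, 72, 73, 75, 76, 79, 80, 82, 89, 92, 94, 101, 103, 106, 107, 108, 109, 112, 114, 116, 117, 120, 122, 124, 128, 129, 130, 137, 139, 147, 148, 149, 153, 154, 159}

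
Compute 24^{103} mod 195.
54

Using successive squaring:
Binary expansion of 103: 1100111
Powers of 24 mod 195 (each is the square of the previous):
  24^1 ≡ 24 (mod 195)
  24^2 ≡ 24² = 576 ≡ 186 (mod 195)
  24^4 ≡ 186² = 34596 ≡ 81 (mod 195)
  24^8 ≡ 81² = 6561 ≡ 126 (mod 195)
  24^16 ≡ 126² = 15876 ≡ 81 (mod 195)
  24^32 ≡ 81² = 6561 ≡ 126 (mod 195)
  24^64 ≡ 126² = 15876 ≡ 81 (mod 195)
103 = 64 + 32 + 4 + 2 + 1, so 24^103 = 24^64 × 24^32 × 24^4 × 24^2 × 24^1 ≡ 81 × 126 × 81 × 186 × 24 (mod 195)
Multiplying step by step:
  81 × 126 = 10206 ≡ 66 (mod 195)
  66 × 81 = 5346 ≡ 81 (mod 195)
  81 × 186 = 15066 ≡ 51 (mod 195)
  51 × 24 = 1224 ≡ 54 (mod 195)
Result: 24^103 ≡ 54 (mod 195)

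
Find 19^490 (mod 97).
Using Fermat: 19^{96} ≡ 1 (mod 97). 490 ≡ 10 (mod 96). So 19^{490} ≡ 19^{10} ≡ 12 (mod 97)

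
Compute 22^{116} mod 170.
166

Using successive squaring:
Binary expansion of 116: 1110100
Powers of 22 mod 170 (each is the square of the previous):
  22^1 ≡ 22 (mod 170)
  22^2 ≡ 22² = 484 ≡ 144 (mod 170)
  22^4 ≡ 144² = 20736 ≡ 166 (mod 170)
  22^8 ≡ 166² = 27556 ≡ 16 (mod 170)
  22^16 ≡ 16² = 256 ≡ 86 (mod 170)
  22^32 ≡ 86² = 7396 ≡ 86 (mod 170)
  22^64 ≡ 86² = 7396 ≡ 86 (mod 170)
116 = 64 + 32 + 16 + 4, so 22^116 = 22^64 × 22^32 × 22^16 × 22^4 ≡ 86 × 86 × 86 × 166 (mod 170)
Multiplying step by step:
  86 × 86 = 7396 ≡ 86 (mod 170)
  86 × 86 = 7396 ≡ 86 (mod 170)
  86 × 166 = 14276 ≡ 166 (mod 170)
Result: 22^116 ≡ 166 (mod 170)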